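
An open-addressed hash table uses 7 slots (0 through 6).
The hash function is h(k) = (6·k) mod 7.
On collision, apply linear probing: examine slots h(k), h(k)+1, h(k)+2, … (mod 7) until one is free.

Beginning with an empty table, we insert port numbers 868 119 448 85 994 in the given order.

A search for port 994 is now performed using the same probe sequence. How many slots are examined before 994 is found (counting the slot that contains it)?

868: h=0 → slot 0
119: h=0, probe 0,1 → slot 1
448: h=0, probe 0,1,2 → slot 2
85: h=6 → slot 6
994: h=0, probe 0,1,2,3 → slot 3
Table: [868, 119, 448, 994, —, —, 85]
Lookup 994: h=0, probe 0,1,2,3 → found at 3.

4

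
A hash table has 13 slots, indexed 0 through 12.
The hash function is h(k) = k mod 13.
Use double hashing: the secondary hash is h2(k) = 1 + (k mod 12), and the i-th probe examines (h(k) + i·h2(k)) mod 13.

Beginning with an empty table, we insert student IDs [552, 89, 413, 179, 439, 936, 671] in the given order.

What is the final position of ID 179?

552 hashes to 6; slot 6 is free -> place at 6.
89 hashes to 11; slot 11 is free -> place at 11.
413 hashes to 10; slot 10 is free -> place at 10.
179 hashes to 10, h2=12; 10 taken -> place at 9.
439 hashes to 10, h2=8; 10 taken -> place at 5.
936 hashes to 0; slot 0 is free -> place at 0.
671 hashes to 8; slot 8 is free -> place at 8.
Table: [936, —, —, —, —, 439, 552, —, 671, 179, 413, 89, —]

9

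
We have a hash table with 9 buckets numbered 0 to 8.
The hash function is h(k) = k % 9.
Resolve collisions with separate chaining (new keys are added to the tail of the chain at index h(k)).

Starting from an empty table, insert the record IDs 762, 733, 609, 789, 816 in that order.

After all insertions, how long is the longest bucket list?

4

Insert 762: h=6, bucket 6 empty → new chain.
Insert 733: h=4, bucket 4 empty → new chain.
Insert 609: h=6, bucket 6 nonempty → append to chain.
Insert 789: h=6, bucket 6 nonempty → append to chain.
Insert 816: h=6, bucket 6 nonempty → append to chain.
Final buckets:
0: ∅
1: ∅
2: ∅
3: ∅
4: 733
5: ∅
6: 762 -> 609 -> 789 -> 816
7: ∅
8: ∅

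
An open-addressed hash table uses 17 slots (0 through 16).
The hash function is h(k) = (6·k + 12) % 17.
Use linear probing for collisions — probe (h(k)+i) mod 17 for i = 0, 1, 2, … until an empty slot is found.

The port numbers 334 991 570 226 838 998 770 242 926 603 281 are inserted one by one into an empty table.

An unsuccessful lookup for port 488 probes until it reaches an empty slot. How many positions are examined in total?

Insert 334: h=10, slot 10 empty → index 10.
Insert 991: h=8, slot 8 empty → index 8.
Insert 570: h=15, slot 15 empty → index 15.
Insert 226: h=8, slot 8 occupied → index 9.
Insert 838: h=8, slots 8,9,10 occupied → index 11.
Insert 998: h=16, slot 16 empty → index 16.
Insert 770: h=8, slots 8,9,10,11 occupied → index 12.
Insert 242: h=2, slot 2 empty → index 2.
Insert 926: h=9, slots 9,10,11,12 occupied → index 13.
Insert 603: h=9, slots 9,10,11,12,13 occupied → index 14.
Insert 281: h=15, slots 15,16 occupied → index 0.
Table: [281, —, 242, —, —, —, —, —, 991, 226, 334, 838, 770, 926, 603, 570, 998]
Lookup 488: h=16, probe 16,0,1 → slot 1 empty, not found.

3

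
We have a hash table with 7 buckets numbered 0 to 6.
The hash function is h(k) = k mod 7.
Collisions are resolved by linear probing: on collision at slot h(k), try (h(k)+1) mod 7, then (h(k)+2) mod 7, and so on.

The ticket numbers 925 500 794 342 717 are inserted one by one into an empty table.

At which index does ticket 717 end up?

5

Insert 925: h=1, slot 1 empty => index 1.
Insert 500: h=3, slot 3 empty => index 3.
Insert 794: h=3, slot 3 occupied => index 4.
Insert 342: h=6, slot 6 empty => index 6.
Insert 717: h=3, slots 3,4 occupied => index 5.
Table: [_, 925, _, 500, 794, 717, 342]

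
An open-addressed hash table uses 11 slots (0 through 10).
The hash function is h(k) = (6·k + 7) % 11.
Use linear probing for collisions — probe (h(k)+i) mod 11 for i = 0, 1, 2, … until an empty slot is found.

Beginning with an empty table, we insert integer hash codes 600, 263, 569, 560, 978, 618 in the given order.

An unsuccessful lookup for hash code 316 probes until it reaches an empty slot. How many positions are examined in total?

600 hashes to 10; slot 10 is free -> place at 10.
263 hashes to 1; slot 1 is free -> place at 1.
569 hashes to 0; slot 0 is free -> place at 0.
560 hashes to 1; 1 taken -> place at 2.
978 hashes to 1; 1,2 taken -> place at 3.
618 hashes to 8; slot 8 is free -> place at 8.
Table: [569, 263, 560, 978, ., ., ., ., 618, ., 600]
Lookup 316: h=0, probe 0,1,2,3,4 → slot 4 empty, not found.

5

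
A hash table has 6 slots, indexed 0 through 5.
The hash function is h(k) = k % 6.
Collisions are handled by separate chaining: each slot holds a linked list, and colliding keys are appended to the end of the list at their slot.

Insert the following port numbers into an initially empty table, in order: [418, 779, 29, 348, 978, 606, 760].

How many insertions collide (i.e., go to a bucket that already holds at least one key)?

418 → bucket 4
779 → bucket 5
29 → bucket 5 (collision)
348 → bucket 0
978 → bucket 0 (collision)
606 → bucket 0 (collision)
760 → bucket 4 (collision)
Final buckets:
0: 348 -> 978 -> 606
1: -
2: -
3: -
4: 418 -> 760
5: 779 -> 29

4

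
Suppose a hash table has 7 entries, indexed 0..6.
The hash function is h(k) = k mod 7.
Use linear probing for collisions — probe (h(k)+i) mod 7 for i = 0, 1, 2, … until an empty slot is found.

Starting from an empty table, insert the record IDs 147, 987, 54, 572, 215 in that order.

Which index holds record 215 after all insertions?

2

147 hashes to 0; slot 0 is free => place at 0.
987 hashes to 0; 0 taken => place at 1.
54 hashes to 5; slot 5 is free => place at 5.
572 hashes to 5; 5 taken => place at 6.
215 hashes to 5; 5,6,0,1 taken => place at 2.
Table: [147, 987, 215, —, —, 54, 572]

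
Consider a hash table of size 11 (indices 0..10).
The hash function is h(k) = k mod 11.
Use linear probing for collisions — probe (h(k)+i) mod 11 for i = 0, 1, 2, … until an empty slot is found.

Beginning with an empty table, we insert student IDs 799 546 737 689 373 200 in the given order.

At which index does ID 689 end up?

9

799: h=7 -> slot 7
546: h=7, probe 7,8 -> slot 8
737: h=0 -> slot 0
689: h=7, probe 7,8,9 -> slot 9
373: h=10 -> slot 10
200: h=2 -> slot 2
Table: [737, _, 200, _, _, _, _, 799, 546, 689, 373]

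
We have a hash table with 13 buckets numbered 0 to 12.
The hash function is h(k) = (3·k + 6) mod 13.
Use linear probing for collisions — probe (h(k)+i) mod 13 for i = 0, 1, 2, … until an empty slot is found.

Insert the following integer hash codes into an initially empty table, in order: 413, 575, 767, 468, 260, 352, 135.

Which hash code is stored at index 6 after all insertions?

413 hashes to 10; slot 10 is free => place at 10.
575 hashes to 2; slot 2 is free => place at 2.
767 hashes to 6; slot 6 is free => place at 6.
468 hashes to 6; 6 taken => place at 7.
260 hashes to 6; 6,7 taken => place at 8.
352 hashes to 9; slot 9 is free => place at 9.
135 hashes to 8; 8,9,10 taken => place at 11.
Table: [_, _, 575, _, _, _, 767, 468, 260, 352, 413, 135, _]

767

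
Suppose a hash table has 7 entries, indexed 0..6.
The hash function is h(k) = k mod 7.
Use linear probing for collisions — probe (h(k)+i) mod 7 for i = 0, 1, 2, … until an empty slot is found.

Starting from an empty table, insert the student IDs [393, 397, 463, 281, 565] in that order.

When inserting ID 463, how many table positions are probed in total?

Insert 393: h=1, slot 1 empty -> index 1.
Insert 397: h=5, slot 5 empty -> index 5.
Insert 463: h=1, slot 1 occupied -> index 2.
Insert 281: h=1, slots 1,2 occupied -> index 3.
Insert 565: h=5, slot 5 occupied -> index 6.
Table: [., 393, 463, 281, ., 397, 565]

2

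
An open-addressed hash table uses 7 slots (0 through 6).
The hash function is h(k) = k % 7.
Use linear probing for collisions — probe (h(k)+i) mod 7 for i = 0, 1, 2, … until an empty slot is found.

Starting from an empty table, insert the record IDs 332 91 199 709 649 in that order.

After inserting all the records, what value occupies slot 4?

199

Insert 332: h=3, slot 3 empty → index 3.
Insert 91: h=0, slot 0 empty → index 0.
Insert 199: h=3, slot 3 occupied → index 4.
Insert 709: h=2, slot 2 empty → index 2.
Insert 649: h=5, slot 5 empty → index 5.
Table: [91, _, 709, 332, 199, 649, _]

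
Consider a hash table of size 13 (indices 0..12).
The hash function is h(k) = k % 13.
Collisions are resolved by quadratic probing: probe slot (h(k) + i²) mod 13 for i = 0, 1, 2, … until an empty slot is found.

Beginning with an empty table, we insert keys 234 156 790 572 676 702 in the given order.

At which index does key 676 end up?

234 hashes to 0; slot 0 is free → place at 0.
156 hashes to 0; 0 taken → place at 1.
790 hashes to 10; slot 10 is free → place at 10.
572 hashes to 0; 0,1 taken → place at 4.
676 hashes to 0; 0,1,4 taken → place at 9.
702 hashes to 0; 0,1,4,9 taken → place at 3.
Table: [234, 156, _, 702, 572, _, _, _, _, 676, 790, _, _]

9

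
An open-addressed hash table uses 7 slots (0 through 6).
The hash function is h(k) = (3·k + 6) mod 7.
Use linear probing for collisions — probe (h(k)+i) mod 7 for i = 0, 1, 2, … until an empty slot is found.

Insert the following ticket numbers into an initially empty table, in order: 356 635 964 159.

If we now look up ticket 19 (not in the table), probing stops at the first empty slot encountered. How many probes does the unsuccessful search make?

Insert 356: h=3, slot 3 empty → index 3.
Insert 635: h=0, slot 0 empty → index 0.
Insert 964: h=0, slot 0 occupied → index 1.
Insert 159: h=0, slots 0,1 occupied → index 2.
Table: [635, 964, 159, 356, —, —, —]
Lookup 19: h=0, probe 0,1,2,3,4 → slot 4 empty, not found.

5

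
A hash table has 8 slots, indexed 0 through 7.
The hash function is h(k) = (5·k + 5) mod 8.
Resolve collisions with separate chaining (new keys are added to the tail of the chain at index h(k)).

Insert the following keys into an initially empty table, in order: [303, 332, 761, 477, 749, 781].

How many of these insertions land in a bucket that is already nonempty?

2

Insert 303: h=0, bucket 0 empty -> new chain.
Insert 332: h=1, bucket 1 empty -> new chain.
Insert 761: h=2, bucket 2 empty -> new chain.
Insert 477: h=6, bucket 6 empty -> new chain.
Insert 749: h=6, bucket 6 nonempty -> append to chain.
Insert 781: h=6, bucket 6 nonempty -> append to chain.
Final buckets:
0: 303
1: 332
2: 761
3: .
4: .
5: .
6: 477 -> 749 -> 781
7: .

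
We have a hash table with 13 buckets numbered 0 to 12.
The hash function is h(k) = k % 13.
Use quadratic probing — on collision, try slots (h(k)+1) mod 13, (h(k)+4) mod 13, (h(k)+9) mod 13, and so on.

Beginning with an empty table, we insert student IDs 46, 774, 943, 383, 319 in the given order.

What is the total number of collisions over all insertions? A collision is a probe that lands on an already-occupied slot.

6

Insert 46: h=7, slot 7 empty → index 7.
Insert 774: h=7, slot 7 occupied → index 8.
Insert 943: h=7, slots 7,8 occupied → index 11.
Insert 383: h=6, slot 6 empty → index 6.
Insert 319: h=7, slots 7,8,11 occupied → index 3.
Table: [., ., ., 319, ., ., 383, 46, 774, ., ., 943, .]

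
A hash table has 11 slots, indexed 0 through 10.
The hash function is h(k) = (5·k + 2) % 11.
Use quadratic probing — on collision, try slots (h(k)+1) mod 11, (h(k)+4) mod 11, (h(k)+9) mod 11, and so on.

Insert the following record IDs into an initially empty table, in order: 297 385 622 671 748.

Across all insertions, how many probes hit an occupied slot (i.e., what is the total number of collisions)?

6

Insert 297: h=2, slot 2 empty => index 2.
Insert 385: h=2, slot 2 occupied => index 3.
Insert 622: h=10, slot 10 empty => index 10.
Insert 671: h=2, slots 2,3 occupied => index 6.
Insert 748: h=2, slots 2,3,6 occupied => index 0.
Table: [748, —, 297, 385, —, —, 671, —, —, —, 622]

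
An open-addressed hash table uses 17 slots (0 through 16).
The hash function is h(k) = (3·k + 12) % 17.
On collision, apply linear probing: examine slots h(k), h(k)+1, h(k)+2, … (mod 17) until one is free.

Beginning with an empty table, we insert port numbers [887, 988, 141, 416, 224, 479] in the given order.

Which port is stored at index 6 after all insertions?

887: h=4 -> slot 4
988: h=1 -> slot 1
141: h=10 -> slot 10
416: h=2 -> slot 2
224: h=4, probe 4,5 -> slot 5
479: h=4, probe 4,5,6 -> slot 6
Table: [., 988, 416, ., 887, 224, 479, ., ., ., 141, ., ., ., ., ., .]

479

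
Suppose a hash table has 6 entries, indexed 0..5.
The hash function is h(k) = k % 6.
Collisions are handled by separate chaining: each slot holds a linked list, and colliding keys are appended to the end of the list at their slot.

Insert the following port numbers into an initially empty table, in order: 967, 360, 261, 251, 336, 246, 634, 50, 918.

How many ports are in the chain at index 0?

4

967 → bucket 1
360 → bucket 0
261 → bucket 3
251 → bucket 5
336 → bucket 0 (collision)
246 → bucket 0 (collision)
634 → bucket 4
50 → bucket 2
918 → bucket 0 (collision)
Final buckets:
0: 360 -> 336 -> 246 -> 918
1: 967
2: 50
3: 261
4: 634
5: 251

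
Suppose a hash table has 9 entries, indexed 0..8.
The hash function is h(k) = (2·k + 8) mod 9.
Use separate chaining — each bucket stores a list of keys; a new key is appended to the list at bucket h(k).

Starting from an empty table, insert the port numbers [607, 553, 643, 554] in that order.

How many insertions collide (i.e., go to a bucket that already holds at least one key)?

2

Insert 607: h=7, bucket 7 empty → new chain.
Insert 553: h=7, bucket 7 nonempty → append to chain.
Insert 643: h=7, bucket 7 nonempty → append to chain.
Insert 554: h=0, bucket 0 empty → new chain.
Final buckets:
0: 554
1: _
2: _
3: _
4: _
5: _
6: _
7: 607 -> 553 -> 643
8: _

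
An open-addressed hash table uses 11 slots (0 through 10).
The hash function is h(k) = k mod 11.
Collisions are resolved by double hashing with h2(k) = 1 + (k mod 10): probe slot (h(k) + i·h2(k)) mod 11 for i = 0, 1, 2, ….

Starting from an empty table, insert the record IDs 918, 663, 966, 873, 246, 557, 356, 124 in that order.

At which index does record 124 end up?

8

918: h=5 → slot 5
663: h=3 → slot 3
966: h=9 → slot 9
873: h=4 → slot 4
246: h=4, h2=7, probe 4,0 → slot 0
557: h=7 → slot 7
356: h=4, h2=7, probe 4,0,7,3,10 → slot 10
124: h=3, h2=5, probe 3,8 → slot 8
Table: [246, -, -, 663, 873, 918, -, 557, 124, 966, 356]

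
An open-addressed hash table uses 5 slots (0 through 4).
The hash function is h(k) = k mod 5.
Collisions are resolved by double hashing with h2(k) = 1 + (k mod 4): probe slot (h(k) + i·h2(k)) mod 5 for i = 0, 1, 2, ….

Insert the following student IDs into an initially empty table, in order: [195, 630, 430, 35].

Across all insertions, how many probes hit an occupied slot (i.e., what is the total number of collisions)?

4

195: h=0 → slot 0
630: h=0, h2=3, probe 0,3 → slot 3
430: h=0, h2=3, probe 0,3,1 → slot 1
35: h=0, h2=4, probe 0,4 → slot 4
Table: [195, 430, ∅, 630, 35]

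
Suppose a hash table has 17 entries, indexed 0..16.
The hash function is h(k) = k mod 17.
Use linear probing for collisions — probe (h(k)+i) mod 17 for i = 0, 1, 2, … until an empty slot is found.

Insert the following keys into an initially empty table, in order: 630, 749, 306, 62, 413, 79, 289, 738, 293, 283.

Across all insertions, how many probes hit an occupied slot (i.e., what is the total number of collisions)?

7

Insert 630: h=1, slot 1 empty -> index 1.
Insert 749: h=1, slot 1 occupied -> index 2.
Insert 306: h=0, slot 0 empty -> index 0.
Insert 62: h=11, slot 11 empty -> index 11.
Insert 413: h=5, slot 5 empty -> index 5.
Insert 79: h=11, slot 11 occupied -> index 12.
Insert 289: h=0, slots 0,1,2 occupied -> index 3.
Insert 738: h=7, slot 7 empty -> index 7.
Insert 293: h=4, slot 4 empty -> index 4.
Insert 283: h=11, slots 11,12 occupied -> index 13.
Table: [306, 630, 749, 289, 293, 413, _, 738, _, _, _, 62, 79, 283, _, _, _]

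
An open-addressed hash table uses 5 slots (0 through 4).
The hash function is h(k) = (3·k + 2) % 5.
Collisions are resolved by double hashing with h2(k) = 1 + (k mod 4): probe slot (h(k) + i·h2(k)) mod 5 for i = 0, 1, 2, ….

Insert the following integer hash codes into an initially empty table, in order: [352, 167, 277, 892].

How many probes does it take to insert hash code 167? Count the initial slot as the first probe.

352: h=3 → slot 3
167: h=3, h2=4, probe 3,2 → slot 2
277: h=3, h2=2, probe 3,0 → slot 0
892: h=3, h2=1, probe 3,4 → slot 4
Table: [277, ∅, 167, 352, 892]

2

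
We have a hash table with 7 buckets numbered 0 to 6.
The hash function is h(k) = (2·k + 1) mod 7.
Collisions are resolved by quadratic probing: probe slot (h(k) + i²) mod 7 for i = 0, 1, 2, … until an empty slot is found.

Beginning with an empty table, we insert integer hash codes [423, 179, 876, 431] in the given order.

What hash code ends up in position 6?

423: h=0 → slot 0
179: h=2 → slot 2
876: h=3 → slot 3
431: h=2, probe 2,3,6 → slot 6
Table: [423, -, 179, 876, -, -, 431]

431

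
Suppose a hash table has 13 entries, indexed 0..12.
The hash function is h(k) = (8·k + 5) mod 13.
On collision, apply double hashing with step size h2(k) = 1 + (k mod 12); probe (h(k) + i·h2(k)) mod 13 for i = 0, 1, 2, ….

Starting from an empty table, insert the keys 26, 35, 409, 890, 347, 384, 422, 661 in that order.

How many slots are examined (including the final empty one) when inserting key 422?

3

26 hashes to 5; slot 5 is free → place at 5.
35 hashes to 12; slot 12 is free → place at 12.
409 hashes to 1; slot 1 is free → place at 1.
890 hashes to 1, h2=3; 1 taken → place at 4.
347 hashes to 12, h2=12; 12 taken → place at 11.
384 hashes to 9; slot 9 is free → place at 9.
422 hashes to 1, h2=3; 1,4 taken → place at 7.
661 hashes to 2; slot 2 is free → place at 2.
Table: [-, 409, 661, -, 890, 26, -, 422, -, 384, -, 347, 35]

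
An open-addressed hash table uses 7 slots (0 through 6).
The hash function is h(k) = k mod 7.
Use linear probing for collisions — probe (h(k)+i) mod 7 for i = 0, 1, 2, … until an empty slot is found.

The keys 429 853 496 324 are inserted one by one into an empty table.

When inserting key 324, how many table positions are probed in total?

2

429: h=2 => slot 2
853: h=6 => slot 6
496: h=6, probe 6,0 => slot 0
324: h=2, probe 2,3 => slot 3
Table: [496, _, 429, 324, _, _, 853]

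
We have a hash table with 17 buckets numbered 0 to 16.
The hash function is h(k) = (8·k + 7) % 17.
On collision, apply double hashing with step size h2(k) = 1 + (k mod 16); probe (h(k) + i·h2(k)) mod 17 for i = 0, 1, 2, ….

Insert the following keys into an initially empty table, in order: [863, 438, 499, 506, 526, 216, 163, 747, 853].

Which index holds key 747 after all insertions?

11

Insert 863: h=9, slot 9 empty → index 9.
Insert 438: h=9, h2=7, slot 9 occupied → index 16.
Insert 499: h=4, slot 4 empty → index 4.
Insert 506: h=9, h2=11, slot 9 occupied → index 3.
Insert 526: h=16, h2=15, slot 16 occupied → index 14.
Insert 216: h=1, slot 1 empty → index 1.
Insert 163: h=2, slot 2 empty → index 2.
Insert 747: h=16, h2=12, slot 16 occupied → index 11.
Insert 853: h=14, h2=6, slots 14,3,9 occupied → index 15.
Table: [_, 216, 163, 506, 499, _, _, _, _, 863, _, 747, _, _, 526, 853, 438]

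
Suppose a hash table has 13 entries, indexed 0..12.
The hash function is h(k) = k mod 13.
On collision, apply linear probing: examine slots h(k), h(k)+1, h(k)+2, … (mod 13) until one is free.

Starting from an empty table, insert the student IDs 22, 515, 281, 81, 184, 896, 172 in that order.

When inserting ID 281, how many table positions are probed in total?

Insert 22: h=9, slot 9 empty -> index 9.
Insert 515: h=8, slot 8 empty -> index 8.
Insert 281: h=8, slots 8,9 occupied -> index 10.
Insert 81: h=3, slot 3 empty -> index 3.
Insert 184: h=2, slot 2 empty -> index 2.
Insert 896: h=12, slot 12 empty -> index 12.
Insert 172: h=3, slot 3 occupied -> index 4.
Table: [., ., 184, 81, 172, ., ., ., 515, 22, 281, ., 896]

3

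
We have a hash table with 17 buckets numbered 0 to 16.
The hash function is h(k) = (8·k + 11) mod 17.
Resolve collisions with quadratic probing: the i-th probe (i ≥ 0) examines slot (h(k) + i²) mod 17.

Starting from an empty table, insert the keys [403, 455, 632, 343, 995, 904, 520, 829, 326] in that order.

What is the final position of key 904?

Insert 403: h=5, slot 5 empty => index 5.
Insert 455: h=13, slot 13 empty => index 13.
Insert 632: h=1, slot 1 empty => index 1.
Insert 343: h=1, slot 1 occupied => index 2.
Insert 995: h=15, slot 15 empty => index 15.
Insert 904: h=1, slots 1,2,5 occupied => index 10.
Insert 520: h=6, slot 6 empty => index 6.
Insert 829: h=13, slot 13 occupied => index 14.
Insert 326: h=1, slots 1,2,5,10 occupied => index 0.
Table: [326, 632, 343, -, -, 403, 520, -, -, -, 904, -, -, 455, 829, 995, -]

10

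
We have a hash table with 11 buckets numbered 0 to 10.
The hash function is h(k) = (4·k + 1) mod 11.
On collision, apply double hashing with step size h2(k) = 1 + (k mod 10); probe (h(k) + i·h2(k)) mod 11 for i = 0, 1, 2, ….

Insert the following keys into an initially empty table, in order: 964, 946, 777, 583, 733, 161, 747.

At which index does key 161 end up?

Insert 964: h=7, slot 7 empty => index 7.
Insert 946: h=1, slot 1 empty => index 1.
Insert 777: h=7, h2=8, slot 7 occupied => index 4.
Insert 583: h=1, h2=4, slot 1 occupied => index 5.
Insert 733: h=7, h2=4, slot 7 occupied => index 0.
Insert 161: h=7, h2=2, slot 7 occupied => index 9.
Insert 747: h=8, slot 8 empty => index 8.
Table: [733, 946, _, _, 777, 583, _, 964, 747, 161, _]

9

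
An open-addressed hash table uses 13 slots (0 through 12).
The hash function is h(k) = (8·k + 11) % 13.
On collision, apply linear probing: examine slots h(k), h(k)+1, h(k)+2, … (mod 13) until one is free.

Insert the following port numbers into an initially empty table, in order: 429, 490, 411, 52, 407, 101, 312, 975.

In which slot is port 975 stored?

2

429 hashes to 11; slot 11 is free -> place at 11.
490 hashes to 5; slot 5 is free -> place at 5.
411 hashes to 10; slot 10 is free -> place at 10.
52 hashes to 11; 11 taken -> place at 12.
407 hashes to 4; slot 4 is free -> place at 4.
101 hashes to 0; slot 0 is free -> place at 0.
312 hashes to 11; 11,12,0 taken -> place at 1.
975 hashes to 11; 11,12,0,1 taken -> place at 2.
Table: [101, 312, 975, _, 407, 490, _, _, _, _, 411, 429, 52]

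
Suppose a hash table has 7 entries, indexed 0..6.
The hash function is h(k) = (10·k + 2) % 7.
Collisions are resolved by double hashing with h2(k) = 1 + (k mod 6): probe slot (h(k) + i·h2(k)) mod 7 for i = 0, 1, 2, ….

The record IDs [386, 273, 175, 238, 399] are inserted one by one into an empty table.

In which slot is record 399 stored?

Insert 386: h=5, slot 5 empty -> index 5.
Insert 273: h=2, slot 2 empty -> index 2.
Insert 175: h=2, h2=2, slot 2 occupied -> index 4.
Insert 238: h=2, h2=5, slot 2 occupied -> index 0.
Insert 399: h=2, h2=4, slot 2 occupied -> index 6.
Table: [238, _, 273, _, 175, 386, 399]

6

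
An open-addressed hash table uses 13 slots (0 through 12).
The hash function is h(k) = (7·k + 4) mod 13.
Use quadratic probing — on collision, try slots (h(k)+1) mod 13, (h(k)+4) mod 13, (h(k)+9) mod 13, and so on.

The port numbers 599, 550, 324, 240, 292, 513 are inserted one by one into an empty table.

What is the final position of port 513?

599 hashes to 11; slot 11 is free → place at 11.
550 hashes to 6; slot 6 is free → place at 6.
324 hashes to 10; slot 10 is free → place at 10.
240 hashes to 7; slot 7 is free → place at 7.
292 hashes to 7; 7 taken → place at 8.
513 hashes to 7; 7,8,11 taken → place at 3.
Table: [∅, ∅, ∅, 513, ∅, ∅, 550, 240, 292, ∅, 324, 599, ∅]

3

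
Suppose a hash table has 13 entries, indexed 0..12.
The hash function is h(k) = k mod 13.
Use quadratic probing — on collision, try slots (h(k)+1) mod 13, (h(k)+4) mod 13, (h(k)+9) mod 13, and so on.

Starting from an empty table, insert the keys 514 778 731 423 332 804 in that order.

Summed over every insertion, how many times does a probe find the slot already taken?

6

Insert 514: h=7, slot 7 empty -> index 7.
Insert 778: h=11, slot 11 empty -> index 11.
Insert 731: h=3, slot 3 empty -> index 3.
Insert 423: h=7, slot 7 occupied -> index 8.
Insert 332: h=7, slots 7,8,11,3 occupied -> index 10.
Insert 804: h=11, slot 11 occupied -> index 12.
Table: [—, —, —, 731, —, —, —, 514, 423, —, 332, 778, 804]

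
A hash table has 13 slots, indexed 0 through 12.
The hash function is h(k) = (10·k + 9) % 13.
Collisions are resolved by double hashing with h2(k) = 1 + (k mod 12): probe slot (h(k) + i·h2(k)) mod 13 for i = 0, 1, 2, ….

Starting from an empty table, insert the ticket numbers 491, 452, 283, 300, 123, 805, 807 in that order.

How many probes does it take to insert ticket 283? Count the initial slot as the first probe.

491 hashes to 5; slot 5 is free → place at 5.
452 hashes to 5, h2=9; 5 taken → place at 1.
283 hashes to 5, h2=8; 5 taken → place at 0.
300 hashes to 6; slot 6 is free → place at 6.
123 hashes to 4; slot 4 is free → place at 4.
805 hashes to 12; slot 12 is free → place at 12.
807 hashes to 6, h2=4; 6 taken → place at 10.
Table: [283, 452, _, _, 123, 491, 300, _, _, _, 807, _, 805]

2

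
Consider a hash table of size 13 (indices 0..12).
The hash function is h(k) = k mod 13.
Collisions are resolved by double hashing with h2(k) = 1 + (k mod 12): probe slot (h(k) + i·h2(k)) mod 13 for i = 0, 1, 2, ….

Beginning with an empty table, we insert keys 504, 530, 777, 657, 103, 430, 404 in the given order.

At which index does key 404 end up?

504: h=10 → slot 10
530: h=10, h2=3, probe 10,0 → slot 0
777: h=10, h2=10, probe 10,7 → slot 7
657: h=7, h2=10, probe 7,4 → slot 4
103: h=12 → slot 12
430: h=1 → slot 1
404: h=1, h2=9, probe 1,10,6 → slot 6
Table: [530, 430, ∅, ∅, 657, ∅, 404, 777, ∅, ∅, 504, ∅, 103]

6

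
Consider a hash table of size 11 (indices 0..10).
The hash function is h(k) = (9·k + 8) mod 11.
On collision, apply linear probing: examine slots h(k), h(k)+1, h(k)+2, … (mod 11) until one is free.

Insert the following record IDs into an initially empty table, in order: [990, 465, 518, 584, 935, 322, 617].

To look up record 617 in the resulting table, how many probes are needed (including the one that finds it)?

990: h=8 -> slot 8
465: h=2 -> slot 2
518: h=6 -> slot 6
584: h=6, probe 6,7 -> slot 7
935: h=8, probe 8,9 -> slot 9
322: h=2, probe 2,3 -> slot 3
617: h=6, probe 6,7,8,9,10 -> slot 10
Table: [—, —, 465, 322, —, —, 518, 584, 990, 935, 617]
Lookup 617: h=6, probe 6,7,8,9,10 → found at 10.

5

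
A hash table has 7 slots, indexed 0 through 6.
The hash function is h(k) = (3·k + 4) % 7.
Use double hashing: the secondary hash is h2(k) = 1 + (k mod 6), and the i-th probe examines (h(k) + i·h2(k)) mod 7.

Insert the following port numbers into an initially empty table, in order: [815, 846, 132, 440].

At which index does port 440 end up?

4

Insert 815: h=6, slot 6 empty → index 6.
Insert 846: h=1, slot 1 empty → index 1.
Insert 132: h=1, h2=1, slot 1 occupied → index 2.
Insert 440: h=1, h2=3, slot 1 occupied → index 4.
Table: [_, 846, 132, _, 440, _, 815]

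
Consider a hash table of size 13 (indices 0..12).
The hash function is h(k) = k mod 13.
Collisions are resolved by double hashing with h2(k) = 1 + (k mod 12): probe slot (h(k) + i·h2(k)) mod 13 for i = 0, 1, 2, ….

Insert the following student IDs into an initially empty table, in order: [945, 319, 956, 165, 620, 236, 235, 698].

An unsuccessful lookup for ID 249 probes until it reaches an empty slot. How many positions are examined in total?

Insert 945: h=9, slot 9 empty -> index 9.
Insert 319: h=7, slot 7 empty -> index 7.
Insert 956: h=7, h2=9, slot 7 occupied -> index 3.
Insert 165: h=9, h2=10, slot 9 occupied -> index 6.
Insert 620: h=9, h2=9, slot 9 occupied -> index 5.
Insert 236: h=2, slot 2 empty -> index 2.
Insert 235: h=1, slot 1 empty -> index 1.
Insert 698: h=9, h2=3, slot 9 occupied -> index 12.
Table: [—, 235, 236, 956, —, 620, 165, 319, —, 945, —, —, 698]
Lookup 249: h=2, h2=10, probe 2,12,9,6,3,0 → slot 0 empty, not found.

6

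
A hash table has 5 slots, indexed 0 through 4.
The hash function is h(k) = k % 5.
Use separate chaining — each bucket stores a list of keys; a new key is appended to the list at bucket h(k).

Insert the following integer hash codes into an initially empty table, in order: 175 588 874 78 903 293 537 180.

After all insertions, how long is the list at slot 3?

4

Insert 175: h=0, bucket 0 empty -> new chain.
Insert 588: h=3, bucket 3 empty -> new chain.
Insert 874: h=4, bucket 4 empty -> new chain.
Insert 78: h=3, bucket 3 nonempty -> append to chain.
Insert 903: h=3, bucket 3 nonempty -> append to chain.
Insert 293: h=3, bucket 3 nonempty -> append to chain.
Insert 537: h=2, bucket 2 empty -> new chain.
Insert 180: h=0, bucket 0 nonempty -> append to chain.
Final buckets:
0: 175 -> 180
1: _
2: 537
3: 588 -> 78 -> 903 -> 293
4: 874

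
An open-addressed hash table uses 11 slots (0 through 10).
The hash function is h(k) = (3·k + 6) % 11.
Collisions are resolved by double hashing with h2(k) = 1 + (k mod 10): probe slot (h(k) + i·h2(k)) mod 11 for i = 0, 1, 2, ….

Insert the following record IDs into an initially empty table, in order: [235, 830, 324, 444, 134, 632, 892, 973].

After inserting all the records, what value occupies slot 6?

235 hashes to 7; slot 7 is free → place at 7.
830 hashes to 10; slot 10 is free → place at 10.
324 hashes to 10, h2=5; 10 taken → place at 4.
444 hashes to 7, h2=5; 7 taken → place at 1.
134 hashes to 1, h2=5; 1 taken → place at 6.
632 hashes to 10, h2=3; 10 taken → place at 2.
892 hashes to 9; slot 9 is free → place at 9.
973 hashes to 10, h2=4; 10 taken → place at 3.
Table: [., 444, 632, 973, 324, ., 134, 235, ., 892, 830]

134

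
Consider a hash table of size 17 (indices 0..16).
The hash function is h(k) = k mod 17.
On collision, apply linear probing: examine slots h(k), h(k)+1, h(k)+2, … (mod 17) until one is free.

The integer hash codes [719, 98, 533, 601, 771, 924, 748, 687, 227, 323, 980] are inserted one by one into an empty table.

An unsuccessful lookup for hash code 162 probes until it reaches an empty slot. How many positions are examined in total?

6

719 hashes to 5; slot 5 is free => place at 5.
98 hashes to 13; slot 13 is free => place at 13.
533 hashes to 6; slot 6 is free => place at 6.
601 hashes to 6; 6 taken => place at 7.
771 hashes to 6; 6,7 taken => place at 8.
924 hashes to 6; 6,7,8 taken => place at 9.
748 hashes to 0; slot 0 is free => place at 0.
687 hashes to 7; 7,8,9 taken => place at 10.
227 hashes to 6; 6,7,8,9,10 taken => place at 11.
323 hashes to 0; 0 taken => place at 1.
980 hashes to 11; 11 taken => place at 12.
Table: [748, 323, ., ., ., 719, 533, 601, 771, 924, 687, 227, 980, 98, ., ., .]
Lookup 162: h=9, probe 9,10,11,12,13,14 → slot 14 empty, not found.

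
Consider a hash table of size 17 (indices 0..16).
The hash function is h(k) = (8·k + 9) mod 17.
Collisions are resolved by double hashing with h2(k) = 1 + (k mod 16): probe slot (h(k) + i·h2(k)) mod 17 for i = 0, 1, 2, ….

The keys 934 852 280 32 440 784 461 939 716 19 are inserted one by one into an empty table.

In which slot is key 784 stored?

9

934 hashes to 1; slot 1 is free => place at 1.
852 hashes to 8; slot 8 is free => place at 8.
280 hashes to 5; slot 5 is free => place at 5.
32 hashes to 10; slot 10 is free => place at 10.
440 hashes to 10, h2=9; 10 taken => place at 2.
784 hashes to 8, h2=1; 8 taken => place at 9.
461 hashes to 8, h2=14; 8,5,2 taken => place at 16.
939 hashes to 7; slot 7 is free => place at 7.
716 hashes to 8, h2=13; 8 taken => place at 4.
19 hashes to 8, h2=4; 8 taken => place at 12.
Table: [∅, 934, 440, ∅, 716, 280, ∅, 939, 852, 784, 32, ∅, 19, ∅, ∅, ∅, 461]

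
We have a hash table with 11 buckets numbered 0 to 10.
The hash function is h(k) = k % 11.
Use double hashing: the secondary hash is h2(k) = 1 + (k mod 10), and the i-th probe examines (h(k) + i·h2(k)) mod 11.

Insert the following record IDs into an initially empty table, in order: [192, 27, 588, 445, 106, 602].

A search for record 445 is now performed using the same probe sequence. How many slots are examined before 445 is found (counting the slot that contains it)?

192 hashes to 5; slot 5 is free -> place at 5.
27 hashes to 5, h2=8; 5 taken -> place at 2.
588 hashes to 5, h2=9; 5 taken -> place at 3.
445 hashes to 5, h2=6; 5 taken -> place at 0.
106 hashes to 7; slot 7 is free -> place at 7.
602 hashes to 8; slot 8 is free -> place at 8.
Table: [445, —, 27, 588, —, 192, —, 106, 602, —, —]
Lookup 445: h=5, h2=6, probe 5,0 → found at 0.

2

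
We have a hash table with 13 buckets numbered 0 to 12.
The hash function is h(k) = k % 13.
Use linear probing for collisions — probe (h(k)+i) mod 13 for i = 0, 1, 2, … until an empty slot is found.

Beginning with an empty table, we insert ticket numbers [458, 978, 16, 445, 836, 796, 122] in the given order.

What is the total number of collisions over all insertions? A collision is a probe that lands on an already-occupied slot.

18

458 hashes to 3; slot 3 is free => place at 3.
978 hashes to 3; 3 taken => place at 4.
16 hashes to 3; 3,4 taken => place at 5.
445 hashes to 3; 3,4,5 taken => place at 6.
836 hashes to 4; 4,5,6 taken => place at 7.
796 hashes to 3; 3,4,5,6,7 taken => place at 8.
122 hashes to 5; 5,6,7,8 taken => place at 9.
Table: [∅, ∅, ∅, 458, 978, 16, 445, 836, 796, 122, ∅, ∅, ∅]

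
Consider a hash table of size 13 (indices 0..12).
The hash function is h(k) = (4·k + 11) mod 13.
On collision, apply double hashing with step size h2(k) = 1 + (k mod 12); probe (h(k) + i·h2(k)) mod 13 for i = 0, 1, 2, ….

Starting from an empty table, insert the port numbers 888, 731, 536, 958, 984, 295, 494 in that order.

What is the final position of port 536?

888 hashes to 1; slot 1 is free => place at 1.
731 hashes to 10; slot 10 is free => place at 10.
536 hashes to 10, h2=9; 10 taken => place at 6.
958 hashes to 8; slot 8 is free => place at 8.
984 hashes to 8, h2=1; 8 taken => place at 9.
295 hashes to 8, h2=8; 8 taken => place at 3.
494 hashes to 11; slot 11 is free => place at 11.
Table: [., 888, ., 295, ., ., 536, ., 958, 984, 731, 494, .]

6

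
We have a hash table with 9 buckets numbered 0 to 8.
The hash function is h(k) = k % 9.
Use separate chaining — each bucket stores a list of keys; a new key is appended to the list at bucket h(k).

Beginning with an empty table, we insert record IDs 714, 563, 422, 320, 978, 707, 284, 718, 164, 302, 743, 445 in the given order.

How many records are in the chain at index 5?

Insert 714: h=3, bucket 3 empty -> new chain.
Insert 563: h=5, bucket 5 empty -> new chain.
Insert 422: h=8, bucket 8 empty -> new chain.
Insert 320: h=5, bucket 5 nonempty -> append to chain.
Insert 978: h=6, bucket 6 empty -> new chain.
Insert 707: h=5, bucket 5 nonempty -> append to chain.
Insert 284: h=5, bucket 5 nonempty -> append to chain.
Insert 718: h=7, bucket 7 empty -> new chain.
Insert 164: h=2, bucket 2 empty -> new chain.
Insert 302: h=5, bucket 5 nonempty -> append to chain.
Insert 743: h=5, bucket 5 nonempty -> append to chain.
Insert 445: h=4, bucket 4 empty -> new chain.
Final buckets:
0: —
1: —
2: 164
3: 714
4: 445
5: 563 -> 320 -> 707 -> 284 -> 302 -> 743
6: 978
7: 718
8: 422

6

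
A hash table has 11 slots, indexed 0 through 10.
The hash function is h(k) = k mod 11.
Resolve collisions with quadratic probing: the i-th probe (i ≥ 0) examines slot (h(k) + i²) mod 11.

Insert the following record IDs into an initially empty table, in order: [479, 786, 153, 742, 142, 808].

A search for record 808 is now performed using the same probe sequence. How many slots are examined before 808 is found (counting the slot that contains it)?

4

Insert 479: h=6, slot 6 empty -> index 6.
Insert 786: h=5, slot 5 empty -> index 5.
Insert 153: h=10, slot 10 empty -> index 10.
Insert 742: h=5, slots 5,6 occupied -> index 9.
Insert 142: h=10, slot 10 occupied -> index 0.
Insert 808: h=5, slots 5,6,9 occupied -> index 3.
Table: [142, -, -, 808, -, 786, 479, -, -, 742, 153]
Lookup 808: h=5, probe 5,6,9,3 → found at 3.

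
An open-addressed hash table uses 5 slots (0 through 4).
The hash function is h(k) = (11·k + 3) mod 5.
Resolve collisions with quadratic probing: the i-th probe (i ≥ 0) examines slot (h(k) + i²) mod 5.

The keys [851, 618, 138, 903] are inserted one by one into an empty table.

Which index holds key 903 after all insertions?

0

851: h=4 → slot 4
618: h=1 → slot 1
138: h=1, probe 1,2 → slot 2
903: h=1, probe 1,2,0 → slot 0
Table: [903, 618, 138, -, 851]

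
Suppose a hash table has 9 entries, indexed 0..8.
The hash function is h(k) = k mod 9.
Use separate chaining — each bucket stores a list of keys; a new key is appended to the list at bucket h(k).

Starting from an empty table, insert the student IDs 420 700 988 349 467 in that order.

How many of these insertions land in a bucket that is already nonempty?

420 → bucket 6
700 → bucket 7
988 → bucket 7 (collision)
349 → bucket 7 (collision)
467 → bucket 8
Final buckets:
0: _
1: _
2: _
3: _
4: _
5: _
6: 420
7: 700 -> 988 -> 349
8: 467

2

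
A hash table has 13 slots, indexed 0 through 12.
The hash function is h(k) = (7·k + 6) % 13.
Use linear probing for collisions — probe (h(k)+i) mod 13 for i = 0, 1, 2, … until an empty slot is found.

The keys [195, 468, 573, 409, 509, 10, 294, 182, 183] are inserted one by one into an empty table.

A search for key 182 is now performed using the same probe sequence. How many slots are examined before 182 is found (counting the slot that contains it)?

7

195: h=6 → slot 6
468: h=6, probe 6,7 → slot 7
573: h=0 → slot 0
409: h=9 → slot 9
509: h=7, probe 7,8 → slot 8
10: h=11 → slot 11
294: h=10 → slot 10
182: h=6, probe 6,7,8,9,10,11,12 → slot 12
183: h=0, probe 0,1 → slot 1
Table: [573, 183, —, —, —, —, 195, 468, 509, 409, 294, 10, 182]
Lookup 182: h=6, probe 6,7,8,9,10,11,12 → found at 12.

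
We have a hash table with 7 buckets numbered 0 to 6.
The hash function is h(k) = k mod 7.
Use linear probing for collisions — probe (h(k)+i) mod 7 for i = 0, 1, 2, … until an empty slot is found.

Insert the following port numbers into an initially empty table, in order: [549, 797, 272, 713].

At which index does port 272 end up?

0

Insert 549: h=3, slot 3 empty -> index 3.
Insert 797: h=6, slot 6 empty -> index 6.
Insert 272: h=6, slot 6 occupied -> index 0.
Insert 713: h=6, slots 6,0 occupied -> index 1.
Table: [272, 713, ∅, 549, ∅, ∅, 797]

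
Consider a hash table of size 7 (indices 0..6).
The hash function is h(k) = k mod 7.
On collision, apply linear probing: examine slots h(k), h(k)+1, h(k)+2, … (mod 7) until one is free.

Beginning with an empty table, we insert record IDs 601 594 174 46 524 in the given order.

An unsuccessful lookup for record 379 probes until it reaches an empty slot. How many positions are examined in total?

3

601: h=6 → slot 6
594: h=6, probe 6,0 → slot 0
174: h=6, probe 6,0,1 → slot 1
46: h=4 → slot 4
524: h=6, probe 6,0,1,2 → slot 2
Table: [594, 174, 524, _, 46, _, 601]
Lookup 379: h=1, probe 1,2,3 → slot 3 empty, not found.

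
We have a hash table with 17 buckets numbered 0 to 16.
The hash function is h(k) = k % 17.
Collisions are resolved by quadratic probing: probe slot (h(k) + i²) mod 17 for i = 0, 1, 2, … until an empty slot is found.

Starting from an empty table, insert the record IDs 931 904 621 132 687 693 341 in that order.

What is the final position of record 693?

0

931: h=13 -> slot 13
904: h=3 -> slot 3
621: h=9 -> slot 9
132: h=13, probe 13,14 -> slot 14
687: h=7 -> slot 7
693: h=13, probe 13,14,0 -> slot 0
341: h=1 -> slot 1
Table: [693, 341, -, 904, -, -, -, 687, -, 621, -, -, -, 931, 132, -, -]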